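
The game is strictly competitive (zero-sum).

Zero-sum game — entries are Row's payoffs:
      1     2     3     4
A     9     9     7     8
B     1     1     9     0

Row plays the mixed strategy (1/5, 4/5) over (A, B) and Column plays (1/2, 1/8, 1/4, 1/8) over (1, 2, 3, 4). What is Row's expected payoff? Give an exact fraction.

Against (1/2, 1/8, 1/4, 1/8), each row's expected payoff is A: 67/8; B: 23/8.
Taking the (1/5, 4/5)-weighted average: (1/5)·(67/8) + (4/5)·(23/8) = 159/40.

159/40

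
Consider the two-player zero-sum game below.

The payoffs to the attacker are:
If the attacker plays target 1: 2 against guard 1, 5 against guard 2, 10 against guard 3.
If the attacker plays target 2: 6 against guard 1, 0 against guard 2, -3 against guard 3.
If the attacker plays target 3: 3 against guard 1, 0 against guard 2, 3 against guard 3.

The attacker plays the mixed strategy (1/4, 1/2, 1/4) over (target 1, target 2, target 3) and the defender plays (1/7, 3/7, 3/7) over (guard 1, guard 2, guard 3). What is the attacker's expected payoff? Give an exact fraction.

Against (1/7, 3/7, 3/7), each row's expected payoff is target 1: 47/7; target 2: -3/7; target 3: 12/7.
Taking the (1/4, 1/2, 1/4)-weighted average: (1/4)·(47/7) + (1/2)·(-3/7) + (1/4)·(12/7) = 53/28.

53/28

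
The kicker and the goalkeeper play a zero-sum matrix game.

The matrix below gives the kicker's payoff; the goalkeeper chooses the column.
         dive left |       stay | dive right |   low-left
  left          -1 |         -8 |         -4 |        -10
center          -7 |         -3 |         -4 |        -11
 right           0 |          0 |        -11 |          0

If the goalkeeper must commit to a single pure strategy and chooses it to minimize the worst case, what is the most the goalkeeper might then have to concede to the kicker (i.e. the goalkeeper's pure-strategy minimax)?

-4

The worst case (largest entry) in each column is dive left: 0, stay: 0, dive right: -4, low-left: 0.
The best (smallest) of these is -4.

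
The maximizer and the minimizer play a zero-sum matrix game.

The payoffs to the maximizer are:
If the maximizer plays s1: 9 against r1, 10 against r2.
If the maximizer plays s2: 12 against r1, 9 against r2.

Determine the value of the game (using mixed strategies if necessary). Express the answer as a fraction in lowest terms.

Row minima are 9 and 9, so the maximizer's maximin is 9; column maxima are 12 and 10, so the minimizer's minimax is 10. These differ, so the equilibrium is in mixed strategies.
Let the maximizer play s1 with probability p. The minimizer is indifferent when 9p + 12(1−p) = 10p + 9(1−p), giving p = 3/4.
Let the minimizer play r1 with probability q. The maximizer is indifferent when 9q + 10(1−q) = 12q + 9(1−q), giving q = 1/4.
The value is 9·(1/4) + (10)·(3/4) = 39/4.

39/4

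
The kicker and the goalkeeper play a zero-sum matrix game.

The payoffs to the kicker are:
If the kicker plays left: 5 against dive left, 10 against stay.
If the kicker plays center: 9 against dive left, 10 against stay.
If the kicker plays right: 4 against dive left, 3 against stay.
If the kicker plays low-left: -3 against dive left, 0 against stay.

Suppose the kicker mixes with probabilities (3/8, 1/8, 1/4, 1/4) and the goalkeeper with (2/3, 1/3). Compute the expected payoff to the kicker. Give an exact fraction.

Against (2/3, 1/3), each row's expected payoff is left: 20/3; center: 28/3; right: 11/3; low-left: -2.
Taking the (3/8, 1/8, 1/4, 1/4)-weighted average: (3/8)·(20/3) + (1/8)·(28/3) + (1/4)·(11/3) + (1/4)·(-2) = 49/12.

49/12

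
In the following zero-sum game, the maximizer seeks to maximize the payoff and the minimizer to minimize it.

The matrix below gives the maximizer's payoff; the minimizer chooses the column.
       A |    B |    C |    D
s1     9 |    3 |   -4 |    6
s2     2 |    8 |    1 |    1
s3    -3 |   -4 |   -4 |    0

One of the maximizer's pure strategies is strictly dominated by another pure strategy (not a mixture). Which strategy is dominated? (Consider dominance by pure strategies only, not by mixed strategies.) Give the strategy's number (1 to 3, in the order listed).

3

Compare s3 with s2: 2 > -3, 8 > -4, 1 > -4, 1 > 0.
So s2 strictly dominates s3 for the maximizer; s3 is strictly dominated.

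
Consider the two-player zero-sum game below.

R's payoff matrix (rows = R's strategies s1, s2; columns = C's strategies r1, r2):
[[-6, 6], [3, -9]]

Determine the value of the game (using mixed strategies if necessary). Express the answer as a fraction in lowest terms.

-3/2

Row minima are -6 and -9, so R's maximin is -6; column maxima are 3 and 6, so C's minimax is 3. These differ, so the equilibrium is in mixed strategies.
Let R play s1 with probability p. C is indifferent when −6p + 3(1−p) = 6p − 9(1−p), giving p = 1/2.
Let C play r1 with probability q. R is indifferent when −6q + 6(1−q) = 3q − 9(1−q), giving q = 5/8.
The value is -6·(5/8) + (6)·(3/8) = -3/2.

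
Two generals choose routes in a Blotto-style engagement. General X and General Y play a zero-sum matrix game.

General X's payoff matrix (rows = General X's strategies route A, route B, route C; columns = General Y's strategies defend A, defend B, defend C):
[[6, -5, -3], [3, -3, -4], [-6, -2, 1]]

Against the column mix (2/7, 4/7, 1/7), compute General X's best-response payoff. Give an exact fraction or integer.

-10/7

route A: (6)·(2/7) + (-5)·(4/7) + (-3)·(1/7) = -11/7.
route B: (3)·(2/7) + (-3)·(4/7) + (-4)·(1/7) = -10/7.
route C: (-6)·(2/7) + (-2)·(4/7) + (1)·(1/7) = -19/7.
The best pure response is route B with expected payoff -10/7.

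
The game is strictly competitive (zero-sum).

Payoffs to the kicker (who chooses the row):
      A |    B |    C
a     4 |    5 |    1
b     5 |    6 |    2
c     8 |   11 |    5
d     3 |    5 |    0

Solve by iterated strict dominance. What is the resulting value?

5

Column A is strictly dominated by C for the goalkeeper (1<4, 2<5, 5<8, 0<3); eliminate A.
Row b is strictly dominated by row c (11>6, 5>2); eliminate b.
Row d is strictly dominated by row c (11>5, 5>0); eliminate d.
Column B is strictly dominated by C for the goalkeeper (1<5, 5<11); eliminate B.
Row a is strictly dominated by row c (5>1); eliminate a.
Only (c, C) remains, with payoff 5.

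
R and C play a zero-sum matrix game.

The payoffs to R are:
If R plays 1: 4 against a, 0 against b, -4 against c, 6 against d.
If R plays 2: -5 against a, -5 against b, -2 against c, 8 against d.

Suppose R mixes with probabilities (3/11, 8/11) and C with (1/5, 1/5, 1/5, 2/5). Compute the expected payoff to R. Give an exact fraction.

68/55

Against (1/5, 1/5, 1/5, 2/5), each row's expected payoff is 1: 12/5; 2: 4/5.
Taking the (3/11, 8/11)-weighted average: (3/11)·(12/5) + (8/11)·(4/5) = 68/55.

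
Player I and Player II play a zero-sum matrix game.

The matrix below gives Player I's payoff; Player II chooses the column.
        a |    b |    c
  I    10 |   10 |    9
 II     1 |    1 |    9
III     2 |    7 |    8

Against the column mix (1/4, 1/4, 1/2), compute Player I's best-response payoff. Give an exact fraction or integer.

19/2

I: (10)·(1/4) + (10)·(1/4) + (9)·(1/2) = 19/2.
II: (1)·(1/4) + (1)·(1/4) + (9)·(1/2) = 5.
III: (2)·(1/4) + (7)·(1/4) + (8)·(1/2) = 25/4.
The best pure response is I with expected payoff 19/2.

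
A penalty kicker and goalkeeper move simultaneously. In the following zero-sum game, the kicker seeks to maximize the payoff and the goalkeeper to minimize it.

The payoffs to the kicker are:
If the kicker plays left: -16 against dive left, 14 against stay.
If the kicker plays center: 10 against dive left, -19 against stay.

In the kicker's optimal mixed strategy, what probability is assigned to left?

Row minima are -16 and -19, so the kicker's maximin is -16; column maxima are 10 and 14, so the goalkeeper's minimax is 10. These differ, so the equilibrium is in mixed strategies.
Let the kicker play left with probability p. The goalkeeper is indifferent when −16p + 10(1−p) = 14p − 19(1−p), giving p = 29/59.

29/59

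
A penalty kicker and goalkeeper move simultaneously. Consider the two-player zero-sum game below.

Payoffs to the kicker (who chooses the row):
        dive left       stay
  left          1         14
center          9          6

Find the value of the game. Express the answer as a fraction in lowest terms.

15/2

Row minima are 1 and 6, so the kicker's maximin is 6; column maxima are 9 and 14, so the goalkeeper's minimax is 9. These differ, so the equilibrium is in mixed strategies.
Let the kicker play left with probability p. The goalkeeper is indifferent when p + 9(1−p) = 14p + 6(1−p), giving p = 3/16.
Let the goalkeeper play dive left with probability q. The kicker is indifferent when q + 14(1−q) = 9q + 6(1−q), giving q = 1/2.
The value is 1·(1/2) + (14)·(1/2) = 15/2.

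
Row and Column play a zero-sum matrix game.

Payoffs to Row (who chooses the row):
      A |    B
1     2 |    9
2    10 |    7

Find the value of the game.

38/5

Row minima are 2 and 7, so Row's maximin is 7; column maxima are 10 and 9, so Column's minimax is 9. These differ, so the equilibrium is in mixed strategies.
Let Row play 1 with probability p. Column is indifferent when 2p + 10(1−p) = 9p + 7(1−p), giving p = 3/10.
Let Column play A with probability q. Row is indifferent when 2q + 9(1−q) = 10q + 7(1−q), giving q = 1/5.
The value is 2·(1/5) + (9)·(4/5) = 38/5.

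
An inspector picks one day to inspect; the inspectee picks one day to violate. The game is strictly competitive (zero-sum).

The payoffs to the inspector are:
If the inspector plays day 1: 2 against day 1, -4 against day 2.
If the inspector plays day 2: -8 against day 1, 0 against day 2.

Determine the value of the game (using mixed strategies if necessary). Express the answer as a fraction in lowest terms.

Row minima are -4 and -8, so the inspector's maximin is -4; column maxima are 2 and 0, so the inspectee's minimax is 0. These differ, so the equilibrium is in mixed strategies.
Let the inspector play day 1 with probability p. The inspectee is indifferent when 2p − 8(1−p) = −4p, giving p = 4/7.
Let the inspectee play day 1 with probability q. The inspector is indifferent when 2q − 4(1−q) = −8q, giving q = 2/7.
The value is 2·(2/7) + (-4)·(5/7) = -16/7.

-16/7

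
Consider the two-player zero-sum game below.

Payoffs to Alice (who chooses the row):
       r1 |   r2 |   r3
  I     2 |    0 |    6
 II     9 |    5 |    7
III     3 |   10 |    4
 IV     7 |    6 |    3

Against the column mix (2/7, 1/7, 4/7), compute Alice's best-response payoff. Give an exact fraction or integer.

51/7

I: (2)·(2/7) + (0)·(1/7) + (6)·(4/7) = 4.
II: (9)·(2/7) + (5)·(1/7) + (7)·(4/7) = 51/7.
III: (3)·(2/7) + (10)·(1/7) + (4)·(4/7) = 32/7.
IV: (7)·(2/7) + (6)·(1/7) + (3)·(4/7) = 32/7.
The best pure response is II with expected payoff 51/7.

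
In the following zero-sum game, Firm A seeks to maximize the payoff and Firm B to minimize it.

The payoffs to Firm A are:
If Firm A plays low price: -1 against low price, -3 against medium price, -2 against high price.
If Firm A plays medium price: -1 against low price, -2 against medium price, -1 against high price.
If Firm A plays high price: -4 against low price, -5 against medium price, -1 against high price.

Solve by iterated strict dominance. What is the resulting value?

-2

Column high price is strictly dominated by medium price for Firm B (-3<-2, -2<-1, -5<-1); eliminate high price.
Row high price is strictly dominated by row low price (-1>-4, -3>-5); eliminate high price.
Column low price is strictly dominated by medium price for Firm B (-3<-1, -2<-1); eliminate low price.
Row low price is strictly dominated by row medium price (-2>-3); eliminate low price.
Only (medium price, medium price) remains, with payoff -2.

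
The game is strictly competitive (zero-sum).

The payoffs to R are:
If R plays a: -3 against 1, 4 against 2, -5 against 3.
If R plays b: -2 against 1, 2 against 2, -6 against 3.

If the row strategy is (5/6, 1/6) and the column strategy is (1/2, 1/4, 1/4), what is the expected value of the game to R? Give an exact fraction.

-43/24

Against (1/2, 1/4, 1/4), each row's expected payoff is a: -7/4; b: -2.
Taking the (5/6, 1/6)-weighted average: (5/6)·(-7/4) + (1/6)·(-2) = -43/24.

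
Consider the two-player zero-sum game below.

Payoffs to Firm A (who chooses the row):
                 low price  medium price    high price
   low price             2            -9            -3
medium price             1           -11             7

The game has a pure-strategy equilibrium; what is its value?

-9

Row minima: -9, -11 → Firm A's maximin is -9.
Column maxima: 2, -9, 7 → Firm B's minimax is -9.
They coincide at (low price, medium price), so the value is -9.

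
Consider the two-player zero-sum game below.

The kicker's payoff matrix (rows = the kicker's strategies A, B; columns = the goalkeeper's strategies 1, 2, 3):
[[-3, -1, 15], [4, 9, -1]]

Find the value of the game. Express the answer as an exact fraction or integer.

Column 2 is strictly dominated by 1 for the goalkeeper (it gives the kicker more in every row).
The remaining 2×2 game on (A, B) × (1, 3) has no saddle point. Let the kicker play A with probability p; indifference gives −3p + 4(1−p) = 15p − (1−p), so p = 5/23.
Similarly the goalkeeper's optimal q on 1 is 16/23, and the value is -3·(16/23) + (15)·(7/23) = 57/23.

57/23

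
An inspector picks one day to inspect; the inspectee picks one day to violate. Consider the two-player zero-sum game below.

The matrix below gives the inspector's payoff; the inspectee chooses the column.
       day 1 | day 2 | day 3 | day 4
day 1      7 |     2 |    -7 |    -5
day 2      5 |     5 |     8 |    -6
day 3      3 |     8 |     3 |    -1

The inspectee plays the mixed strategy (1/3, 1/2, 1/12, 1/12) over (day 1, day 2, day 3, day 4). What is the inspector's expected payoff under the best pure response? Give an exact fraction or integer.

31/6

day 1: (7)·(1/3) + (2)·(1/2) + (-7)·(1/12) + (-5)·(1/12) = 7/3.
day 2: (5)·(1/3) + (5)·(1/2) + (8)·(1/12) + (-6)·(1/12) = 13/3.
day 3: (3)·(1/3) + (8)·(1/2) + (3)·(1/12) + (-1)·(1/12) = 31/6.
The best pure response is day 3 with expected payoff 31/6.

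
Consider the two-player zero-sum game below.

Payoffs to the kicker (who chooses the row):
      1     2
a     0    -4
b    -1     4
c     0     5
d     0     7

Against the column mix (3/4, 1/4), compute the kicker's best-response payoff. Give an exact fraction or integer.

7/4

a: (0)·(3/4) + (-4)·(1/4) = -1.
b: (-1)·(3/4) + (4)·(1/4) = 1/4.
c: (0)·(3/4) + (5)·(1/4) = 5/4.
d: (0)·(3/4) + (7)·(1/4) = 7/4.
The best pure response is d with expected payoff 7/4.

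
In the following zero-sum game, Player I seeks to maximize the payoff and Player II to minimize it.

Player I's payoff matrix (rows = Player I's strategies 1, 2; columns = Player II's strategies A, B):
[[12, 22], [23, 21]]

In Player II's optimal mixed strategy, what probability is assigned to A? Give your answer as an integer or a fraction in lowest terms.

1/12

Row minima are 12 and 21, so Player I's maximin is 21; column maxima are 23 and 22, so Player II's minimax is 22. These differ, so the equilibrium is in mixed strategies.
Let Player II play A with probability q. Player I is indifferent when 12q + 22(1−q) = 23q + 21(1−q), giving q = 1/12.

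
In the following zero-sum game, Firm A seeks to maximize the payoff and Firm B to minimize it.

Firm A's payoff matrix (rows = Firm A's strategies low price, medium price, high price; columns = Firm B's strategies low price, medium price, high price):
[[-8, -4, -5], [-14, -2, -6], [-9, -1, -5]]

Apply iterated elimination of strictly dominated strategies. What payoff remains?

-8

Column high price is strictly dominated by low price for Firm B (-8<-5, -14<-6, -9<-5); eliminate high price.
Row medium price is strictly dominated by row high price (-9>-14, -1>-2); eliminate medium price.
Column medium price is strictly dominated by low price for Firm B (-8<-4, -9<-1); eliminate medium price.
Row high price is strictly dominated by row low price (-8>-9); eliminate high price.
Only (low price, low price) remains, with payoff -8.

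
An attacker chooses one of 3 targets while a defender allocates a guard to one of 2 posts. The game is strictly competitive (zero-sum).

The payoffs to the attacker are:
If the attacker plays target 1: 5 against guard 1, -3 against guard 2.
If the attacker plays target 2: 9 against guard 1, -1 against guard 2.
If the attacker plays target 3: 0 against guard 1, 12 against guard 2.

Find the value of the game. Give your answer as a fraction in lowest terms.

Row target 1 is strictly dominated by row target 2, so the attacker never plays it.
The remaining 2×2 game on (target 2, target 3) × (guard 1, guard 2) has no saddle point. Let the attacker play target 2 with probability p; indifference gives 9p = −p + 12(1−p), so p = 6/11.
Similarly the defender's optimal q on guard 1 is 13/22, and the value is 9·(13/22) + (-1)·(9/22) = 54/11.

54/11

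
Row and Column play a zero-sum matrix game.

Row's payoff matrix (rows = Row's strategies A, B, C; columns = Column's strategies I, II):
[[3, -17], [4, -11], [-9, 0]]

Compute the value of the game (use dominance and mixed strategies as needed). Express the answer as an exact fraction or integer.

-33/8

Row A is strictly dominated by row B, so Row never plays it.
The remaining 2×2 game on (B, C) × (I, II) has no saddle point. Let Row play B with probability p; indifference gives 4p − 9(1−p) = −11p, so p = 3/8.
Similarly Column's optimal q on I is 11/24, and the value is 4·(11/24) + (-11)·(13/24) = -33/8.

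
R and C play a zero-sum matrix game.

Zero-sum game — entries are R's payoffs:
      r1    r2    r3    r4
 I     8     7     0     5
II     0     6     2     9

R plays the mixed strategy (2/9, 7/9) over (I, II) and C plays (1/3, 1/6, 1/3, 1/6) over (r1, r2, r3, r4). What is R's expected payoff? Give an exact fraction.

7/2

Against (1/3, 1/6, 1/3, 1/6), each row's expected payoff is I: 14/3; II: 19/6.
Taking the (2/9, 7/9)-weighted average: (2/9)·(14/3) + (7/9)·(19/6) = 7/2.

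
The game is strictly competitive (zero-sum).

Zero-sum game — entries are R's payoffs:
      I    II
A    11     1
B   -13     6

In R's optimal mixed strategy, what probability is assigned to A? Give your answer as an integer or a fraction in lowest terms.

19/29

Row minima are 1 and -13, so R's maximin is 1; column maxima are 11 and 6, so C's minimax is 6. These differ, so the equilibrium is in mixed strategies.
Let R play A with probability p. C is indifferent when 11p − 13(1−p) = p + 6(1−p), giving p = 19/29.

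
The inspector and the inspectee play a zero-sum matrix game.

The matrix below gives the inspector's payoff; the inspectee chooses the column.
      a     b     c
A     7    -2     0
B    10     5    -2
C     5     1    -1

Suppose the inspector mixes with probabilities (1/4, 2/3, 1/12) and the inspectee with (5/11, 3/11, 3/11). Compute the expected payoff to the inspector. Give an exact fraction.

Against (5/11, 3/11, 3/11), each row's expected payoff is A: 29/11; B: 59/11; C: 25/11.
Taking the (1/4, 2/3, 1/12)-weighted average: (1/4)·(29/11) + (2/3)·(59/11) + (1/12)·(25/11) = 146/33.

146/33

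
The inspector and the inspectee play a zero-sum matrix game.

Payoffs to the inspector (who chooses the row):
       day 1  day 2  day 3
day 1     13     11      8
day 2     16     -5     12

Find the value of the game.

Column day 1 is strictly dominated by day 3 for the inspectee (it gives the inspector more in every row).
The remaining 2×2 game on (day 1, day 2) × (day 2, day 3) has no saddle point. Let the inspector play day 1 with probability p; indifference gives 11p − 5(1−p) = 8p + 12(1−p), so p = 17/20.
Similarly the inspectee's optimal q on day 2 is 1/5, and the value is 11·(1/5) + (8)·(4/5) = 43/5.

43/5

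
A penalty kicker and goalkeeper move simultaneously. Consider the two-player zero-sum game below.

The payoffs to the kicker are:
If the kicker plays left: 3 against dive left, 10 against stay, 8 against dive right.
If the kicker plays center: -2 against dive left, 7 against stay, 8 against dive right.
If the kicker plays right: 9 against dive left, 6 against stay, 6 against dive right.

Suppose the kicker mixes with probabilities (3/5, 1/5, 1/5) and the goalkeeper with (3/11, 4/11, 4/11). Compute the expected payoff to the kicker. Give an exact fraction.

372/55

Against (3/11, 4/11, 4/11), each row's expected payoff is left: 81/11; center: 54/11; right: 75/11.
Taking the (3/5, 1/5, 1/5)-weighted average: (3/5)·(81/11) + (1/5)·(54/11) + (1/5)·(75/11) = 372/55.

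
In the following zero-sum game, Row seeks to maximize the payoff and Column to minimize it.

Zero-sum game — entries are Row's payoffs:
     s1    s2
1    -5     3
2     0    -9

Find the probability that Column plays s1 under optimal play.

12/17

Row minima are -5 and -9, so Row's maximin is -5; column maxima are 0 and 3, so Column's minimax is 0. These differ, so the equilibrium is in mixed strategies.
Let Column play s1 with probability q. Row is indifferent when −5q + 3(1−q) = −9(1−q), giving q = 12/17.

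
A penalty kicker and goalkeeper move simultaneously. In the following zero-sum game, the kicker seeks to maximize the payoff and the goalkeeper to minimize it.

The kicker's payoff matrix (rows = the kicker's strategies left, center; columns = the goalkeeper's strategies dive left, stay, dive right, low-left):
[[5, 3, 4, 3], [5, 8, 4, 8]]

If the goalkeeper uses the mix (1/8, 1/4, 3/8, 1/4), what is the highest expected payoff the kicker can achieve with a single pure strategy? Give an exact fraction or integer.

left: (5)·(1/8) + (3)·(1/4) + (4)·(3/8) + (3)·(1/4) = 29/8.
center: (5)·(1/8) + (8)·(1/4) + (4)·(3/8) + (8)·(1/4) = 49/8.
The best pure response is center with expected payoff 49/8.

49/8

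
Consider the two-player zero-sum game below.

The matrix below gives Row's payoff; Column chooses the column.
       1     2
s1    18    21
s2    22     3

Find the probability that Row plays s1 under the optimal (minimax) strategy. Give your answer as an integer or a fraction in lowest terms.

Row minima are 18 and 3, so Row's maximin is 18; column maxima are 22 and 21, so Column's minimax is 21. These differ, so the equilibrium is in mixed strategies.
Let Row play s1 with probability p. Column is indifferent when 18p + 22(1−p) = 21p + 3(1−p), giving p = 19/22.

19/22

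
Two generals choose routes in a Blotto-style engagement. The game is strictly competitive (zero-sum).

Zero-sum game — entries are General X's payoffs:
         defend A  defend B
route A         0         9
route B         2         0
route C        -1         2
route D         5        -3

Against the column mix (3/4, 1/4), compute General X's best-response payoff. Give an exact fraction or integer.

3

route A: (0)·(3/4) + (9)·(1/4) = 9/4.
route B: (2)·(3/4) + (0)·(1/4) = 3/2.
route C: (-1)·(3/4) + (2)·(1/4) = -1/4.
route D: (5)·(3/4) + (-3)·(1/4) = 3.
The best pure response is route D with expected payoff 3.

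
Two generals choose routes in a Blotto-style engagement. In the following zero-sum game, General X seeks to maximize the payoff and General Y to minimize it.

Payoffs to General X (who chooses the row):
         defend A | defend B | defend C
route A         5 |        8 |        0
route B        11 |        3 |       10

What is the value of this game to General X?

Column defend A is strictly dominated by defend C for General Y (it gives General X more in every row).
The remaining 2×2 game on (route A, route B) × (defend B, defend C) has no saddle point. Let General X play route A with probability p; indifference gives 8p + 3(1−p) = 10(1−p), so p = 7/15.
Similarly General Y's optimal q on defend B is 2/3, and the value is 8·(2/3) + (0)·(1/3) = 16/3.

16/3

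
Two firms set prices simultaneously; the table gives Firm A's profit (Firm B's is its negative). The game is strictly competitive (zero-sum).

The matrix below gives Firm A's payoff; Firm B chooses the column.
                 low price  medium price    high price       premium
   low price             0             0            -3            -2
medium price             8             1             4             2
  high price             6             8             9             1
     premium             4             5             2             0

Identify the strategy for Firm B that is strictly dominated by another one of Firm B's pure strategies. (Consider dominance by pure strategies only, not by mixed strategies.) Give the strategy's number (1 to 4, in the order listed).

Firm B prefers columns that give Firm A less. Compare low price with premium: -2 < 0, 2 < 8, 1 < 6, 0 < 4.
So premium strictly dominates low price for Firm B; low price is strictly dominated.

1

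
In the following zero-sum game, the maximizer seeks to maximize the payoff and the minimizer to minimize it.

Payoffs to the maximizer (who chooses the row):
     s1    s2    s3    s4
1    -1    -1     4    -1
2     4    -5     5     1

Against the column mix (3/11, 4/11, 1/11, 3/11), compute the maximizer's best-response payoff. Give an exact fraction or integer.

1: (-1)·(3/11) + (-1)·(4/11) + (4)·(1/11) + (-1)·(3/11) = -6/11.
2: (4)·(3/11) + (-5)·(4/11) + (5)·(1/11) + (1)·(3/11) = 0.
The best pure response is 2 with expected payoff 0.

0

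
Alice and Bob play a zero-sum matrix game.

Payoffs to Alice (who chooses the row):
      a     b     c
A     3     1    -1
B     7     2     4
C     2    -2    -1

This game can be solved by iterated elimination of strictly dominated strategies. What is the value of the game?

Column a is strictly dominated by b for Bob (1<3, 2<7, -2<2); eliminate a.
Row C is strictly dominated by row B (2>-2, 4>-1); eliminate C.
Row A is strictly dominated by row B (2>1, 4>-1); eliminate A.
Column c is strictly dominated by b for Bob (2<4); eliminate c.
Only (B, b) remains, with payoff 2.

2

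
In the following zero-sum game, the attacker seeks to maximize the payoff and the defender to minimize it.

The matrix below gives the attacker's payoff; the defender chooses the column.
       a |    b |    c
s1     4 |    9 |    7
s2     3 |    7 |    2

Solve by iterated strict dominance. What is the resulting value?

Row s2 is strictly dominated by row s1 (4>3, 9>7, 7>2); eliminate s2.
Column c is strictly dominated by a for the defender (4<7); eliminate c.
Column b is strictly dominated by a for the defender (4<9); eliminate b.
Only (s1, a) remains, with payoff 4.

4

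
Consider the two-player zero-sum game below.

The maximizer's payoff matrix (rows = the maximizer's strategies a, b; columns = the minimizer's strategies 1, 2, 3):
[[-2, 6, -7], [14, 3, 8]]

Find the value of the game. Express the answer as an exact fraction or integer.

Column 1 is strictly dominated by 3 for the minimizer (it gives the maximizer more in every row).
The remaining 2×2 game on (a, b) × (2, 3) has no saddle point. Let the maximizer play a with probability p; indifference gives 6p + 3(1−p) = −7p + 8(1−p), so p = 5/18.
Similarly the minimizer's optimal q on 2 is 5/6, and the value is 6·(5/6) + (-7)·(1/6) = 23/6.

23/6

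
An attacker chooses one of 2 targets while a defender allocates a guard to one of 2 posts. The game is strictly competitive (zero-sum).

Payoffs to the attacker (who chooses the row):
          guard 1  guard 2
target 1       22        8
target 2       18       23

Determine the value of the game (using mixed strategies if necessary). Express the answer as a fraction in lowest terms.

362/19

Row minima are 8 and 18, so the attacker's maximin is 18; column maxima are 22 and 23, so the defender's minimax is 22. These differ, so the equilibrium is in mixed strategies.
Let the attacker play target 1 with probability p. The defender is indifferent when 22p + 18(1−p) = 8p + 23(1−p), giving p = 5/19.
Let the defender play guard 1 with probability q. The attacker is indifferent when 22q + 8(1−q) = 18q + 23(1−q), giving q = 15/19.
The value is 22·(15/19) + (8)·(4/19) = 362/19.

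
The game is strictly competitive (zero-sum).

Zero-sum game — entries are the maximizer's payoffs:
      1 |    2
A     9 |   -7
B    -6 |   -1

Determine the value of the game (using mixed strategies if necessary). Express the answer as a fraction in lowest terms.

-17/7

Row minima are -7 and -6, so the maximizer's maximin is -6; column maxima are 9 and -1, so the minimizer's minimax is -1. These differ, so the equilibrium is in mixed strategies.
Let the maximizer play A with probability p. The minimizer is indifferent when 9p − 6(1−p) = −7p − (1−p), giving p = 5/21.
Let the minimizer play 1 with probability q. The maximizer is indifferent when 9q − 7(1−q) = −6q − (1−q), giving q = 2/7.
The value is 9·(2/7) + (-7)·(5/7) = -17/7.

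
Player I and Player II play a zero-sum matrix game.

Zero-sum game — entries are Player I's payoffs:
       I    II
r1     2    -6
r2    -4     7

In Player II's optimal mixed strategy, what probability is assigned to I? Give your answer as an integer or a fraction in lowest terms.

13/19

Row minima are -6 and -4, so Player I's maximin is -4; column maxima are 2 and 7, so Player II's minimax is 2. These differ, so the equilibrium is in mixed strategies.
Let Player II play I with probability q. Player I is indifferent when 2q − 6(1−q) = −4q + 7(1−q), giving q = 13/19.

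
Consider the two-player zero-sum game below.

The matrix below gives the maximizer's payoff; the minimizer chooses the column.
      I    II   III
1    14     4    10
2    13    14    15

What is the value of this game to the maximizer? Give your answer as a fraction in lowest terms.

Column III is strictly dominated by II for the minimizer (it gives the maximizer more in every row).
The remaining 2×2 game on (1, 2) × (I, II) has no saddle point. Let the maximizer play 1 with probability p; indifference gives 14p + 13(1−p) = 4p + 14(1−p), so p = 1/11.
Similarly the minimizer's optimal q on I is 10/11, and the value is 14·(10/11) + (4)·(1/11) = 144/11.

144/11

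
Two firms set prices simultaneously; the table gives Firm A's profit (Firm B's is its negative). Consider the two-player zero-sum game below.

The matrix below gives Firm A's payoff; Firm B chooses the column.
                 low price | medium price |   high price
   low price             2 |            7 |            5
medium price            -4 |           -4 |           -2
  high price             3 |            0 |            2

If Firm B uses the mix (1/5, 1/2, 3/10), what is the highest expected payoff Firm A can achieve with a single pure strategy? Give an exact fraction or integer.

low price: (2)·(1/5) + (7)·(1/2) + (5)·(3/10) = 27/5.
medium price: (-4)·(1/5) + (-4)·(1/2) + (-2)·(3/10) = -17/5.
high price: (3)·(1/5) + (0)·(1/2) + (2)·(3/10) = 6/5.
The best pure response is low price with expected payoff 27/5.

27/5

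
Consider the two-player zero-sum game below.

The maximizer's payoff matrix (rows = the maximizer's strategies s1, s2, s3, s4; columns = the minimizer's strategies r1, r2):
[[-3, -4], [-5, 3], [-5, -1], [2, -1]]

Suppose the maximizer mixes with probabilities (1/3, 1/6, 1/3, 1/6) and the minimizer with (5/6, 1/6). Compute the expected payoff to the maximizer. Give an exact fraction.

-103/36

Against (5/6, 1/6), each row's expected payoff is s1: -19/6; s2: -11/3; s3: -13/3; s4: 3/2.
Taking the (1/3, 1/6, 1/3, 1/6)-weighted average: (1/3)·(-19/6) + (1/6)·(-11/3) + (1/3)·(-13/3) + (1/6)·(3/2) = -103/36.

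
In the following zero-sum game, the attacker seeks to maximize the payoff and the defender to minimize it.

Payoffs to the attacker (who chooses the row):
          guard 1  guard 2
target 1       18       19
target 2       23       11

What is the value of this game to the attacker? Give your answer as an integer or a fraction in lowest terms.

239/13

Row minima are 18 and 11, so the attacker's maximin is 18; column maxima are 23 and 19, so the defender's minimax is 19. These differ, so the equilibrium is in mixed strategies.
Let the attacker play target 1 with probability p. The defender is indifferent when 18p + 23(1−p) = 19p + 11(1−p), giving p = 12/13.
Let the defender play guard 1 with probability q. The attacker is indifferent when 18q + 19(1−q) = 23q + 11(1−q), giving q = 8/13.
The value is 18·(8/13) + (19)·(5/13) = 239/13.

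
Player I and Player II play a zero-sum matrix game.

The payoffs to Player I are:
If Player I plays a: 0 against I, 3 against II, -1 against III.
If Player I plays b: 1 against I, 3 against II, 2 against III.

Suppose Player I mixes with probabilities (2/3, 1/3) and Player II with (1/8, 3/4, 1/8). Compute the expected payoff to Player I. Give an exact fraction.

55/24

Against (1/8, 3/4, 1/8), each row's expected payoff is a: 17/8; b: 21/8.
Taking the (2/3, 1/3)-weighted average: (2/3)·(17/8) + (1/3)·(21/8) = 55/24.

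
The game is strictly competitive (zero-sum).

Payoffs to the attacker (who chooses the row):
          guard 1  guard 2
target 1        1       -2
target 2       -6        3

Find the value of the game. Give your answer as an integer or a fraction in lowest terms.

Row minima are -2 and -6, so the attacker's maximin is -2; column maxima are 1 and 3, so the defender's minimax is 1. These differ, so the equilibrium is in mixed strategies.
Let the attacker play target 1 with probability p. The defender is indifferent when p − 6(1−p) = −2p + 3(1−p), giving p = 3/4.
Let the defender play guard 1 with probability q. The attacker is indifferent when q − 2(1−q) = −6q + 3(1−q), giving q = 5/12.
The value is 1·(5/12) + (-2)·(7/12) = -3/4.

-3/4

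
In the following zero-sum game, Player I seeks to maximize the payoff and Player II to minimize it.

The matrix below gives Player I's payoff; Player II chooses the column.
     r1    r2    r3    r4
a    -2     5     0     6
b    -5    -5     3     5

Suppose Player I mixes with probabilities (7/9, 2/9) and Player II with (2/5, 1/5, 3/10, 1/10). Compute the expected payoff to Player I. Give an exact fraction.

4/15

Against (2/5, 1/5, 3/10, 1/10), each row's expected payoff is a: 4/5; b: -8/5.
Taking the (7/9, 2/9)-weighted average: (7/9)·(4/5) + (2/9)·(-8/5) = 4/15.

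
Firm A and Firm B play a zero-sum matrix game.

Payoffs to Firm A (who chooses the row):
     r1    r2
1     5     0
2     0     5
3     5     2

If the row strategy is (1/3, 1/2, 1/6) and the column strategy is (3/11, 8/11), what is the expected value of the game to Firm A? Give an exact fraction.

181/66

Against (3/11, 8/11), each row's expected payoff is 1: 15/11; 2: 40/11; 3: 31/11.
Taking the (1/3, 1/2, 1/6)-weighted average: (1/3)·(15/11) + (1/2)·(40/11) + (1/6)·(31/11) = 181/66.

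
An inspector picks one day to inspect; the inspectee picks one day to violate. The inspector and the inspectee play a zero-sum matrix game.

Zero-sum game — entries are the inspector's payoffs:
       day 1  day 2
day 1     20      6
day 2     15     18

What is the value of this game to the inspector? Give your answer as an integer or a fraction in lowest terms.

Row minima are 6 and 15, so the inspector's maximin is 15; column maxima are 20 and 18, so the inspectee's minimax is 18. These differ, so the equilibrium is in mixed strategies.
Let the inspector play day 1 with probability p. The inspectee is indifferent when 20p + 15(1−p) = 6p + 18(1−p), giving p = 3/17.
Let the inspectee play day 1 with probability q. The inspector is indifferent when 20q + 6(1−q) = 15q + 18(1−q), giving q = 12/17.
The value is 20·(12/17) + (6)·(5/17) = 270/17.

270/17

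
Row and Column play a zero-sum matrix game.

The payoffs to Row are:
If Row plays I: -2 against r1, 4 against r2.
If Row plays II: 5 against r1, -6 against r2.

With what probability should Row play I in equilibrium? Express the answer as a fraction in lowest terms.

11/17

Row minima are -2 and -6, so Row's maximin is -2; column maxima are 5 and 4, so Column's minimax is 4. These differ, so the equilibrium is in mixed strategies.
Let Row play I with probability p. Column is indifferent when −2p + 5(1−p) = 4p − 6(1−p), giving p = 11/17.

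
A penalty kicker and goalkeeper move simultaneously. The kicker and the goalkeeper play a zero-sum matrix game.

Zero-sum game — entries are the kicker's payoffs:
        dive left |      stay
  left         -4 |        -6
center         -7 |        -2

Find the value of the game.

-34/7

Row minima are -6 and -7, so the kicker's maximin is -6; column maxima are -4 and -2, so the goalkeeper's minimax is -4. These differ, so the equilibrium is in mixed strategies.
Let the kicker play left with probability p. The goalkeeper is indifferent when −4p − 7(1−p) = −6p − 2(1−p), giving p = 5/7.
Let the goalkeeper play dive left with probability q. The kicker is indifferent when −4q − 6(1−q) = −7q − 2(1−q), giving q = 4/7.
The value is -4·(4/7) + (-6)·(3/7) = -34/7.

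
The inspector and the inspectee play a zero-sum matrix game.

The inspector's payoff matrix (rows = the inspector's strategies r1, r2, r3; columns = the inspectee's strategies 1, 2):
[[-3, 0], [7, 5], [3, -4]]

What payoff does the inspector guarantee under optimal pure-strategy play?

5

Row minima: -3, 5, -4 → the inspector's maximin is 5.
Column maxima: 7, 5 → the inspectee's minimax is 5.
They coincide at (r2, 2), so the value is 5.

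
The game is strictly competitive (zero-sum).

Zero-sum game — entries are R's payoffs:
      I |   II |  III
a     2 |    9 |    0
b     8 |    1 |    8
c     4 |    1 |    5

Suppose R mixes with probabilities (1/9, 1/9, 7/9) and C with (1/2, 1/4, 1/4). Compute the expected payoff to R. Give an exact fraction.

Against (1/2, 1/4, 1/4), each row's expected payoff is a: 13/4; b: 25/4; c: 7/2.
Taking the (1/9, 1/9, 7/9)-weighted average: (1/9)·(13/4) + (1/9)·(25/4) + (7/9)·(7/2) = 34/9.

34/9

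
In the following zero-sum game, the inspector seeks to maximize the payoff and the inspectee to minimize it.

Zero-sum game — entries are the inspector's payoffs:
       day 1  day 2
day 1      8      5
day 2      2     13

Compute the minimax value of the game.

Row minima are 5 and 2, so the inspector's maximin is 5; column maxima are 8 and 13, so the inspectee's minimax is 8. These differ, so the equilibrium is in mixed strategies.
Let the inspector play day 1 with probability p. The inspectee is indifferent when 8p + 2(1−p) = 5p + 13(1−p), giving p = 11/14.
Let the inspectee play day 1 with probability q. The inspector is indifferent when 8q + 5(1−q) = 2q + 13(1−q), giving q = 4/7.
The value is 8·(4/7) + (5)·(3/7) = 47/7.

47/7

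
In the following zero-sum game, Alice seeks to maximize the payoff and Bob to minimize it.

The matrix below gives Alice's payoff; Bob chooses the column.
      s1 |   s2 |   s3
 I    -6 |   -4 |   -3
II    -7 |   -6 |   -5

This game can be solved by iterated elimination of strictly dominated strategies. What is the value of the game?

-6

Column s2 is strictly dominated by s1 for Bob (-6<-4, -7<-6); eliminate s2.
Column s3 is strictly dominated by s1 for Bob (-6<-3, -7<-5); eliminate s3.
Row II is strictly dominated by row I (-6>-7); eliminate II.
Only (I, s1) remains, with payoff -6.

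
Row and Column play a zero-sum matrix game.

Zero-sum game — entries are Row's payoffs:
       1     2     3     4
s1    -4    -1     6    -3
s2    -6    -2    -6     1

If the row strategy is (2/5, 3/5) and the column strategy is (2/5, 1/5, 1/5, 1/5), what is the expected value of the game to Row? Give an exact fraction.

-69/25

Against (2/5, 1/5, 1/5, 1/5), each row's expected payoff is s1: -6/5; s2: -19/5.
Taking the (2/5, 3/5)-weighted average: (2/5)·(-6/5) + (3/5)·(-19/5) = -69/25.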